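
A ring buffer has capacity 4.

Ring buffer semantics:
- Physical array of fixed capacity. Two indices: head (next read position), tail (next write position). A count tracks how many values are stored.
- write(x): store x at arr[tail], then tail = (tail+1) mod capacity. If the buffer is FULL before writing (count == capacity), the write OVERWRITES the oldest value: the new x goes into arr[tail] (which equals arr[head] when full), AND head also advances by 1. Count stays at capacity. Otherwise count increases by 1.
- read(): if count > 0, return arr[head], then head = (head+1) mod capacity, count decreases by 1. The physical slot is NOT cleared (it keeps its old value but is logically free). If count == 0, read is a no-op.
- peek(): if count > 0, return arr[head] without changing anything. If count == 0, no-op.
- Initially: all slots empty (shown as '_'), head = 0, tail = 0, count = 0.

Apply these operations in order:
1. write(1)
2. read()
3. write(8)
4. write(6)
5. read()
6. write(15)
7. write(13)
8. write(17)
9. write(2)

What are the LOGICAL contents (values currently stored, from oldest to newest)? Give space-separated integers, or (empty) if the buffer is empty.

Answer: 15 13 17 2

Derivation:
After op 1 (write(1)): arr=[1 _ _ _] head=0 tail=1 count=1
After op 2 (read()): arr=[1 _ _ _] head=1 tail=1 count=0
After op 3 (write(8)): arr=[1 8 _ _] head=1 tail=2 count=1
After op 4 (write(6)): arr=[1 8 6 _] head=1 tail=3 count=2
After op 5 (read()): arr=[1 8 6 _] head=2 tail=3 count=1
After op 6 (write(15)): arr=[1 8 6 15] head=2 tail=0 count=2
After op 7 (write(13)): arr=[13 8 6 15] head=2 tail=1 count=3
After op 8 (write(17)): arr=[13 17 6 15] head=2 tail=2 count=4
After op 9 (write(2)): arr=[13 17 2 15] head=3 tail=3 count=4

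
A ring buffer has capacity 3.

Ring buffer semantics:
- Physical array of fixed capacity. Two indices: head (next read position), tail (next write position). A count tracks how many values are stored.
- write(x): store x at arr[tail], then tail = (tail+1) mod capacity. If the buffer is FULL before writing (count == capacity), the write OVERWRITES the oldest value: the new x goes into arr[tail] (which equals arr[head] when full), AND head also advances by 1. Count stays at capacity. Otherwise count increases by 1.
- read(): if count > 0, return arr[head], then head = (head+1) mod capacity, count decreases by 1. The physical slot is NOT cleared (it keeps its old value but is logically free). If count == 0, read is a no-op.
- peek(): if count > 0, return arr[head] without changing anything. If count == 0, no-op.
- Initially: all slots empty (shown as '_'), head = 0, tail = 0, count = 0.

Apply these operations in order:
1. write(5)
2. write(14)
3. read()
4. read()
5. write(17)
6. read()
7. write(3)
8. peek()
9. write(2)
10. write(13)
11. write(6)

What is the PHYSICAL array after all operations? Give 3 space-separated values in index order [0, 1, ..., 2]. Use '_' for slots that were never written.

After op 1 (write(5)): arr=[5 _ _] head=0 tail=1 count=1
After op 2 (write(14)): arr=[5 14 _] head=0 tail=2 count=2
After op 3 (read()): arr=[5 14 _] head=1 tail=2 count=1
After op 4 (read()): arr=[5 14 _] head=2 tail=2 count=0
After op 5 (write(17)): arr=[5 14 17] head=2 tail=0 count=1
After op 6 (read()): arr=[5 14 17] head=0 tail=0 count=0
After op 7 (write(3)): arr=[3 14 17] head=0 tail=1 count=1
After op 8 (peek()): arr=[3 14 17] head=0 tail=1 count=1
After op 9 (write(2)): arr=[3 2 17] head=0 tail=2 count=2
After op 10 (write(13)): arr=[3 2 13] head=0 tail=0 count=3
After op 11 (write(6)): arr=[6 2 13] head=1 tail=1 count=3

Answer: 6 2 13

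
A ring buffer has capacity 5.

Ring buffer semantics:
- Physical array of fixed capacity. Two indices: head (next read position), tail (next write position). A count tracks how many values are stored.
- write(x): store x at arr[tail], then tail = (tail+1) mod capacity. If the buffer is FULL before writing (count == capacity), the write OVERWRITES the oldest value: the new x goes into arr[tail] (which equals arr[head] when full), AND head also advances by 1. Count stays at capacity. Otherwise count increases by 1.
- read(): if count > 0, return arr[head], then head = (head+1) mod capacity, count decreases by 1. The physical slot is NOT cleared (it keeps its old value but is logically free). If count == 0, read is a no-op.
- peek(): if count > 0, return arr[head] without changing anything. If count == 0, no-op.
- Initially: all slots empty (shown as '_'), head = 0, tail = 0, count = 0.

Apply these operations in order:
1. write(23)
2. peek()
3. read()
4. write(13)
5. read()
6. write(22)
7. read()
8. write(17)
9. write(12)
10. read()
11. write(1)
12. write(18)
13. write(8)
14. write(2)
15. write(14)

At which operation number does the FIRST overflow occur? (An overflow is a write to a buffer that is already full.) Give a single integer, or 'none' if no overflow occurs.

After op 1 (write(23)): arr=[23 _ _ _ _] head=0 tail=1 count=1
After op 2 (peek()): arr=[23 _ _ _ _] head=0 tail=1 count=1
After op 3 (read()): arr=[23 _ _ _ _] head=1 tail=1 count=0
After op 4 (write(13)): arr=[23 13 _ _ _] head=1 tail=2 count=1
After op 5 (read()): arr=[23 13 _ _ _] head=2 tail=2 count=0
After op 6 (write(22)): arr=[23 13 22 _ _] head=2 tail=3 count=1
After op 7 (read()): arr=[23 13 22 _ _] head=3 tail=3 count=0
After op 8 (write(17)): arr=[23 13 22 17 _] head=3 tail=4 count=1
After op 9 (write(12)): arr=[23 13 22 17 12] head=3 tail=0 count=2
After op 10 (read()): arr=[23 13 22 17 12] head=4 tail=0 count=1
After op 11 (write(1)): arr=[1 13 22 17 12] head=4 tail=1 count=2
After op 12 (write(18)): arr=[1 18 22 17 12] head=4 tail=2 count=3
After op 13 (write(8)): arr=[1 18 8 17 12] head=4 tail=3 count=4
After op 14 (write(2)): arr=[1 18 8 2 12] head=4 tail=4 count=5
After op 15 (write(14)): arr=[1 18 8 2 14] head=0 tail=0 count=5

Answer: 15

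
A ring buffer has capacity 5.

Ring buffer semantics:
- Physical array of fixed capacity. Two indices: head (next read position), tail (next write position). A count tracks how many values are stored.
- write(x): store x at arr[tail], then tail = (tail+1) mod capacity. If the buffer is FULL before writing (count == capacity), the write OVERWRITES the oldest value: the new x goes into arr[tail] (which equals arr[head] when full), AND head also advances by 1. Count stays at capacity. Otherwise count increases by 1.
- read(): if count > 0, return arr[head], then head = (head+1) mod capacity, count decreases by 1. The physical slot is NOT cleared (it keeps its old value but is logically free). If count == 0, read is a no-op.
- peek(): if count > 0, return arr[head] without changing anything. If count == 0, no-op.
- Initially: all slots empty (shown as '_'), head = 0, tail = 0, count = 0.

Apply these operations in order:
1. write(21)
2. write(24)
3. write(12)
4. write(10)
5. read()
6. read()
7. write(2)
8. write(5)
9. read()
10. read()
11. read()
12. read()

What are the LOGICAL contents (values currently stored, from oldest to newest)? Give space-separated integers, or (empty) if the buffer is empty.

Answer: (empty)

Derivation:
After op 1 (write(21)): arr=[21 _ _ _ _] head=0 tail=1 count=1
After op 2 (write(24)): arr=[21 24 _ _ _] head=0 tail=2 count=2
After op 3 (write(12)): arr=[21 24 12 _ _] head=0 tail=3 count=3
After op 4 (write(10)): arr=[21 24 12 10 _] head=0 tail=4 count=4
After op 5 (read()): arr=[21 24 12 10 _] head=1 tail=4 count=3
After op 6 (read()): arr=[21 24 12 10 _] head=2 tail=4 count=2
After op 7 (write(2)): arr=[21 24 12 10 2] head=2 tail=0 count=3
After op 8 (write(5)): arr=[5 24 12 10 2] head=2 tail=1 count=4
After op 9 (read()): arr=[5 24 12 10 2] head=3 tail=1 count=3
After op 10 (read()): arr=[5 24 12 10 2] head=4 tail=1 count=2
After op 11 (read()): arr=[5 24 12 10 2] head=0 tail=1 count=1
After op 12 (read()): arr=[5 24 12 10 2] head=1 tail=1 count=0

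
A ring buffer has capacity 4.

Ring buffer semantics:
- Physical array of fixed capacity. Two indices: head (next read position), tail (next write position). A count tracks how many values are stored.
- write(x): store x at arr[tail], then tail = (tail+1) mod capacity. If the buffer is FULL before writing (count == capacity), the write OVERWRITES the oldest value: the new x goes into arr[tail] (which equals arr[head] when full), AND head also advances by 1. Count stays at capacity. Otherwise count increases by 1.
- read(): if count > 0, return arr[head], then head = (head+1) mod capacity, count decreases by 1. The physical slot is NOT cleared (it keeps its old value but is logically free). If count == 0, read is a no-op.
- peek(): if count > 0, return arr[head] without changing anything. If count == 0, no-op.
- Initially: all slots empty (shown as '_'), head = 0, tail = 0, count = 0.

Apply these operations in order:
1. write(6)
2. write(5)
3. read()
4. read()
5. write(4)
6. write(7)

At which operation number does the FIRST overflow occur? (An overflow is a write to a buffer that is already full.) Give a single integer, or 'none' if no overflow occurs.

Answer: none

Derivation:
After op 1 (write(6)): arr=[6 _ _ _] head=0 tail=1 count=1
After op 2 (write(5)): arr=[6 5 _ _] head=0 tail=2 count=2
After op 3 (read()): arr=[6 5 _ _] head=1 tail=2 count=1
After op 4 (read()): arr=[6 5 _ _] head=2 tail=2 count=0
After op 5 (write(4)): arr=[6 5 4 _] head=2 tail=3 count=1
After op 6 (write(7)): arr=[6 5 4 7] head=2 tail=0 count=2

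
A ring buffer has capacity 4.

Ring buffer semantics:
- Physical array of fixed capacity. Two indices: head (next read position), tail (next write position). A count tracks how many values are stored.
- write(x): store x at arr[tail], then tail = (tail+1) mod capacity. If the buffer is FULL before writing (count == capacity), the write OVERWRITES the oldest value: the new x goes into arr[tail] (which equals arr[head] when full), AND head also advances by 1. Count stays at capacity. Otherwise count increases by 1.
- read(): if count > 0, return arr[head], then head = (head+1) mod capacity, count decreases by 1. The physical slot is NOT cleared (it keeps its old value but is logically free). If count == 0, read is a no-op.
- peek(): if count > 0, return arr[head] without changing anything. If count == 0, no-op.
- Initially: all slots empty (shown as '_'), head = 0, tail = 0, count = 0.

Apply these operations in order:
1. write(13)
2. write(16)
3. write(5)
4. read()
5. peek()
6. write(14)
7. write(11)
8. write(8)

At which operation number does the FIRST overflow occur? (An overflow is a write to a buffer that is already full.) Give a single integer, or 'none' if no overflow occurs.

After op 1 (write(13)): arr=[13 _ _ _] head=0 tail=1 count=1
After op 2 (write(16)): arr=[13 16 _ _] head=0 tail=2 count=2
After op 3 (write(5)): arr=[13 16 5 _] head=0 tail=3 count=3
After op 4 (read()): arr=[13 16 5 _] head=1 tail=3 count=2
After op 5 (peek()): arr=[13 16 5 _] head=1 tail=3 count=2
After op 6 (write(14)): arr=[13 16 5 14] head=1 tail=0 count=3
After op 7 (write(11)): arr=[11 16 5 14] head=1 tail=1 count=4
After op 8 (write(8)): arr=[11 8 5 14] head=2 tail=2 count=4

Answer: 8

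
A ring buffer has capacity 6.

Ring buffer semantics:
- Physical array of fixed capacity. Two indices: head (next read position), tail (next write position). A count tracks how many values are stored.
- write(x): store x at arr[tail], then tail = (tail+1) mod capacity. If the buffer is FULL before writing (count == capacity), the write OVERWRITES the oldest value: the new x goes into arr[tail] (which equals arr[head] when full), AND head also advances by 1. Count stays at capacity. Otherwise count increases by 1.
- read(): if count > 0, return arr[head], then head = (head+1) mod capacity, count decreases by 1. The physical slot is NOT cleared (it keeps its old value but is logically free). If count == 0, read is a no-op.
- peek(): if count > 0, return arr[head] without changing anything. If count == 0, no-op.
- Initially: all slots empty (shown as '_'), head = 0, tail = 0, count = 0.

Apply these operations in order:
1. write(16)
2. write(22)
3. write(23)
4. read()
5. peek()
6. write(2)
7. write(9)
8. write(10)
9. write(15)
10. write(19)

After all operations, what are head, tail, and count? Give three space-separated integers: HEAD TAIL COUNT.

Answer: 2 2 6

Derivation:
After op 1 (write(16)): arr=[16 _ _ _ _ _] head=0 tail=1 count=1
After op 2 (write(22)): arr=[16 22 _ _ _ _] head=0 tail=2 count=2
After op 3 (write(23)): arr=[16 22 23 _ _ _] head=0 tail=3 count=3
After op 4 (read()): arr=[16 22 23 _ _ _] head=1 tail=3 count=2
After op 5 (peek()): arr=[16 22 23 _ _ _] head=1 tail=3 count=2
After op 6 (write(2)): arr=[16 22 23 2 _ _] head=1 tail=4 count=3
After op 7 (write(9)): arr=[16 22 23 2 9 _] head=1 tail=5 count=4
After op 8 (write(10)): arr=[16 22 23 2 9 10] head=1 tail=0 count=5
After op 9 (write(15)): arr=[15 22 23 2 9 10] head=1 tail=1 count=6
After op 10 (write(19)): arr=[15 19 23 2 9 10] head=2 tail=2 count=6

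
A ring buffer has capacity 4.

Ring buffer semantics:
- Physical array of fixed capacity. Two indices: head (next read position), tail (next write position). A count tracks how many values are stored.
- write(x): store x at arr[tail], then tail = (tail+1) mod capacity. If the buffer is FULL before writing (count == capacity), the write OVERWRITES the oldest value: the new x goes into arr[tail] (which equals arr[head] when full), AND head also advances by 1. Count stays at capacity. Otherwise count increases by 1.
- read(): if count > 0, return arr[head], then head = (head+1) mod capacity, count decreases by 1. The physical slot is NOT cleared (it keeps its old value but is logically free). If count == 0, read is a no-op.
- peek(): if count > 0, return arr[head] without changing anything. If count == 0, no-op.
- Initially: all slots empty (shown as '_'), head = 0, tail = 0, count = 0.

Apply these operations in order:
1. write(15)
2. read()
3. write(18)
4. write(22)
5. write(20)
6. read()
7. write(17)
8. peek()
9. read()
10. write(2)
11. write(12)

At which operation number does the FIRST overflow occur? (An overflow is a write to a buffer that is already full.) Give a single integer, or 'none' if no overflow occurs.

After op 1 (write(15)): arr=[15 _ _ _] head=0 tail=1 count=1
After op 2 (read()): arr=[15 _ _ _] head=1 tail=1 count=0
After op 3 (write(18)): arr=[15 18 _ _] head=1 tail=2 count=1
After op 4 (write(22)): arr=[15 18 22 _] head=1 tail=3 count=2
After op 5 (write(20)): arr=[15 18 22 20] head=1 tail=0 count=3
After op 6 (read()): arr=[15 18 22 20] head=2 tail=0 count=2
After op 7 (write(17)): arr=[17 18 22 20] head=2 tail=1 count=3
After op 8 (peek()): arr=[17 18 22 20] head=2 tail=1 count=3
After op 9 (read()): arr=[17 18 22 20] head=3 tail=1 count=2
After op 10 (write(2)): arr=[17 2 22 20] head=3 tail=2 count=3
After op 11 (write(12)): arr=[17 2 12 20] head=3 tail=3 count=4

Answer: none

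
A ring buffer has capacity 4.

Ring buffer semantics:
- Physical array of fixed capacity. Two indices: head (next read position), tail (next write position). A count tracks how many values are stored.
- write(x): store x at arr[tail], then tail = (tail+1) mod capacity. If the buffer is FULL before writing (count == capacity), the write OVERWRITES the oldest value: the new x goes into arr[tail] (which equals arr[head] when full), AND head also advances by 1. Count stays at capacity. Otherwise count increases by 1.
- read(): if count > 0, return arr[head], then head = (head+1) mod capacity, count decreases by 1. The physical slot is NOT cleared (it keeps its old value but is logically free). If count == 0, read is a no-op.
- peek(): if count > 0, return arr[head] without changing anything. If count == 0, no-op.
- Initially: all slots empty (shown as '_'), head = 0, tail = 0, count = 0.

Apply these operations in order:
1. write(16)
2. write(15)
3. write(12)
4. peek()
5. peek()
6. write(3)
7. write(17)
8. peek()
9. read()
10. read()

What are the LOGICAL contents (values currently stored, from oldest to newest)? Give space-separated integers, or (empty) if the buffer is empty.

Answer: 3 17

Derivation:
After op 1 (write(16)): arr=[16 _ _ _] head=0 tail=1 count=1
After op 2 (write(15)): arr=[16 15 _ _] head=0 tail=2 count=2
After op 3 (write(12)): arr=[16 15 12 _] head=0 tail=3 count=3
After op 4 (peek()): arr=[16 15 12 _] head=0 tail=3 count=3
After op 5 (peek()): arr=[16 15 12 _] head=0 tail=3 count=3
After op 6 (write(3)): arr=[16 15 12 3] head=0 tail=0 count=4
After op 7 (write(17)): arr=[17 15 12 3] head=1 tail=1 count=4
After op 8 (peek()): arr=[17 15 12 3] head=1 tail=1 count=4
After op 9 (read()): arr=[17 15 12 3] head=2 tail=1 count=3
After op 10 (read()): arr=[17 15 12 3] head=3 tail=1 count=2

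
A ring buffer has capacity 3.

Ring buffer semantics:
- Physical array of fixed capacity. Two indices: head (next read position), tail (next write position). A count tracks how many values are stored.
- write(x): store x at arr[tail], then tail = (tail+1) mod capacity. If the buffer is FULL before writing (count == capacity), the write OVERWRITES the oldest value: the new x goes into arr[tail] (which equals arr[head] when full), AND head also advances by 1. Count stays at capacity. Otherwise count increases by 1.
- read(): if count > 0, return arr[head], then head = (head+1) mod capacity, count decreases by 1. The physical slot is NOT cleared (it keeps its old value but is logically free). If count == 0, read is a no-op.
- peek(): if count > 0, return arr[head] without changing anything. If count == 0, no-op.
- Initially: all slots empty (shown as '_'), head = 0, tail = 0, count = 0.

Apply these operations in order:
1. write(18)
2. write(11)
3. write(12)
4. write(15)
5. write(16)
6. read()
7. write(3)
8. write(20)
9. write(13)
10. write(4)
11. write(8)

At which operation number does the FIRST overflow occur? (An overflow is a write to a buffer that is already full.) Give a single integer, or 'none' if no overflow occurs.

After op 1 (write(18)): arr=[18 _ _] head=0 tail=1 count=1
After op 2 (write(11)): arr=[18 11 _] head=0 tail=2 count=2
After op 3 (write(12)): arr=[18 11 12] head=0 tail=0 count=3
After op 4 (write(15)): arr=[15 11 12] head=1 tail=1 count=3
After op 5 (write(16)): arr=[15 16 12] head=2 tail=2 count=3
After op 6 (read()): arr=[15 16 12] head=0 tail=2 count=2
After op 7 (write(3)): arr=[15 16 3] head=0 tail=0 count=3
After op 8 (write(20)): arr=[20 16 3] head=1 tail=1 count=3
After op 9 (write(13)): arr=[20 13 3] head=2 tail=2 count=3
After op 10 (write(4)): arr=[20 13 4] head=0 tail=0 count=3
After op 11 (write(8)): arr=[8 13 4] head=1 tail=1 count=3

Answer: 4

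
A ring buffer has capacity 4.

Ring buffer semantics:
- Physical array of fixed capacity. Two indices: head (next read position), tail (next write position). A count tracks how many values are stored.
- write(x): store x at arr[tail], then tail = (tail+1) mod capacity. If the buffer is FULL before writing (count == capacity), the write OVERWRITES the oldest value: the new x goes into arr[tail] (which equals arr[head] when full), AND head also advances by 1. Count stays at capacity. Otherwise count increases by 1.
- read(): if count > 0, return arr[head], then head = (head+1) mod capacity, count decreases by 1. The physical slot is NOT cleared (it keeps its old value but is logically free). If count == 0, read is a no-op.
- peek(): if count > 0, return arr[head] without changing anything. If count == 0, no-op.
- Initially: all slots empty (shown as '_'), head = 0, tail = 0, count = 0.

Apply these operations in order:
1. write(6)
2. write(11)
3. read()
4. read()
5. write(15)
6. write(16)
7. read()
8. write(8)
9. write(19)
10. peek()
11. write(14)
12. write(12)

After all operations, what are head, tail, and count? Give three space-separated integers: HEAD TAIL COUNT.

Answer: 0 0 4

Derivation:
After op 1 (write(6)): arr=[6 _ _ _] head=0 tail=1 count=1
After op 2 (write(11)): arr=[6 11 _ _] head=0 tail=2 count=2
After op 3 (read()): arr=[6 11 _ _] head=1 tail=2 count=1
After op 4 (read()): arr=[6 11 _ _] head=2 tail=2 count=0
After op 5 (write(15)): arr=[6 11 15 _] head=2 tail=3 count=1
After op 6 (write(16)): arr=[6 11 15 16] head=2 tail=0 count=2
After op 7 (read()): arr=[6 11 15 16] head=3 tail=0 count=1
After op 8 (write(8)): arr=[8 11 15 16] head=3 tail=1 count=2
After op 9 (write(19)): arr=[8 19 15 16] head=3 tail=2 count=3
After op 10 (peek()): arr=[8 19 15 16] head=3 tail=2 count=3
After op 11 (write(14)): arr=[8 19 14 16] head=3 tail=3 count=4
After op 12 (write(12)): arr=[8 19 14 12] head=0 tail=0 count=4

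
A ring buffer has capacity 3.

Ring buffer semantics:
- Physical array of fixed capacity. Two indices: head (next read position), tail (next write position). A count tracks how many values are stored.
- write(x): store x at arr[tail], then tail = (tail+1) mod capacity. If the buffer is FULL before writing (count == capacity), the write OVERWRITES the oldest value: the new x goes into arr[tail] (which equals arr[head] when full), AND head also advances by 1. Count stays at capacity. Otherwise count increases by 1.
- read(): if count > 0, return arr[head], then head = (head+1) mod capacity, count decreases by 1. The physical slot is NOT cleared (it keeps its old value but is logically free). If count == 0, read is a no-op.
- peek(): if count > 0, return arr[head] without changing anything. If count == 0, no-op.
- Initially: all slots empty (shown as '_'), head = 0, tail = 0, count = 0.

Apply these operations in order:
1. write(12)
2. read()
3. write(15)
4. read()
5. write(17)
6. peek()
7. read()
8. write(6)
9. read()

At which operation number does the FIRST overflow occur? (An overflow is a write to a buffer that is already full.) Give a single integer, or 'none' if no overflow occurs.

After op 1 (write(12)): arr=[12 _ _] head=0 tail=1 count=1
After op 2 (read()): arr=[12 _ _] head=1 tail=1 count=0
After op 3 (write(15)): arr=[12 15 _] head=1 tail=2 count=1
After op 4 (read()): arr=[12 15 _] head=2 tail=2 count=0
After op 5 (write(17)): arr=[12 15 17] head=2 tail=0 count=1
After op 6 (peek()): arr=[12 15 17] head=2 tail=0 count=1
After op 7 (read()): arr=[12 15 17] head=0 tail=0 count=0
After op 8 (write(6)): arr=[6 15 17] head=0 tail=1 count=1
After op 9 (read()): arr=[6 15 17] head=1 tail=1 count=0

Answer: none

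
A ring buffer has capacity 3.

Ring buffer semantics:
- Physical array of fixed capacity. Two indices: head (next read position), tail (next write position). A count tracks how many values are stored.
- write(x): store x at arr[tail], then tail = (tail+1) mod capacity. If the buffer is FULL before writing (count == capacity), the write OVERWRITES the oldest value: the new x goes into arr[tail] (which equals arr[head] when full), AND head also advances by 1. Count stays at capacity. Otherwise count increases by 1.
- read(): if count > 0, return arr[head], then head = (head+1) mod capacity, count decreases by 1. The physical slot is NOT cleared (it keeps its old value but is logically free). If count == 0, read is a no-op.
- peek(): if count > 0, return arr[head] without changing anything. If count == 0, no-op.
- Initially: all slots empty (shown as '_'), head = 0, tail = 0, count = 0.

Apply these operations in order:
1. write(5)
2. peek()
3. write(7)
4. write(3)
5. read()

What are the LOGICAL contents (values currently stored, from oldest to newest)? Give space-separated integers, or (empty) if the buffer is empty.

Answer: 7 3

Derivation:
After op 1 (write(5)): arr=[5 _ _] head=0 tail=1 count=1
After op 2 (peek()): arr=[5 _ _] head=0 tail=1 count=1
After op 3 (write(7)): arr=[5 7 _] head=0 tail=2 count=2
After op 4 (write(3)): arr=[5 7 3] head=0 tail=0 count=3
After op 5 (read()): arr=[5 7 3] head=1 tail=0 count=2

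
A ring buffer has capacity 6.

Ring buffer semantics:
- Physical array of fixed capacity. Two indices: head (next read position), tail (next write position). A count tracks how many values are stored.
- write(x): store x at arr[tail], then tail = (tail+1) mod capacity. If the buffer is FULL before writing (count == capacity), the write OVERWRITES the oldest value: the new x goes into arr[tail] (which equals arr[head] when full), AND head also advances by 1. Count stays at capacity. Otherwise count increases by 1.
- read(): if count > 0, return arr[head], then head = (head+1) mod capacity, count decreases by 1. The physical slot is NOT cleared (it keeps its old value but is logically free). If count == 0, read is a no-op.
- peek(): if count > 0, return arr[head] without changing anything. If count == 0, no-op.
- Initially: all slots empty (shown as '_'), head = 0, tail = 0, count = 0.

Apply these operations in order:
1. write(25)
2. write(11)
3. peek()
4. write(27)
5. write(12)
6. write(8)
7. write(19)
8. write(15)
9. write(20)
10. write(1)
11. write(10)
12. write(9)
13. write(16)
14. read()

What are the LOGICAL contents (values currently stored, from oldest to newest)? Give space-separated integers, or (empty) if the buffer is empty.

Answer: 20 1 10 9 16

Derivation:
After op 1 (write(25)): arr=[25 _ _ _ _ _] head=0 tail=1 count=1
After op 2 (write(11)): arr=[25 11 _ _ _ _] head=0 tail=2 count=2
After op 3 (peek()): arr=[25 11 _ _ _ _] head=0 tail=2 count=2
After op 4 (write(27)): arr=[25 11 27 _ _ _] head=0 tail=3 count=3
After op 5 (write(12)): arr=[25 11 27 12 _ _] head=0 tail=4 count=4
After op 6 (write(8)): arr=[25 11 27 12 8 _] head=0 tail=5 count=5
After op 7 (write(19)): arr=[25 11 27 12 8 19] head=0 tail=0 count=6
After op 8 (write(15)): arr=[15 11 27 12 8 19] head=1 tail=1 count=6
After op 9 (write(20)): arr=[15 20 27 12 8 19] head=2 tail=2 count=6
After op 10 (write(1)): arr=[15 20 1 12 8 19] head=3 tail=3 count=6
After op 11 (write(10)): arr=[15 20 1 10 8 19] head=4 tail=4 count=6
After op 12 (write(9)): arr=[15 20 1 10 9 19] head=5 tail=5 count=6
After op 13 (write(16)): arr=[15 20 1 10 9 16] head=0 tail=0 count=6
After op 14 (read()): arr=[15 20 1 10 9 16] head=1 tail=0 count=5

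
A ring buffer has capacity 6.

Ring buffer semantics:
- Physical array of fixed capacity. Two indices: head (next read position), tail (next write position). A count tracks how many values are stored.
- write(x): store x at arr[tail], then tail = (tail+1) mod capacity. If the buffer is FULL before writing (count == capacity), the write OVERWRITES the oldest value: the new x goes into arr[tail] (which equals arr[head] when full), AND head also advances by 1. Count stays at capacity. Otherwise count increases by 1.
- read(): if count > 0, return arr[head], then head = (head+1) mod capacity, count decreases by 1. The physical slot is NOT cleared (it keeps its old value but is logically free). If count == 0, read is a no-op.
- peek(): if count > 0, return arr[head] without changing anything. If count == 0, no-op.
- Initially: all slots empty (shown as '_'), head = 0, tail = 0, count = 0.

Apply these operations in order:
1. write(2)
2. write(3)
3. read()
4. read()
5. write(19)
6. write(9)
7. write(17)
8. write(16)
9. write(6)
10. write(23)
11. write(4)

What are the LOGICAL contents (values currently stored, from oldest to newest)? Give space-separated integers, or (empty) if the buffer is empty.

Answer: 9 17 16 6 23 4

Derivation:
After op 1 (write(2)): arr=[2 _ _ _ _ _] head=0 tail=1 count=1
After op 2 (write(3)): arr=[2 3 _ _ _ _] head=0 tail=2 count=2
After op 3 (read()): arr=[2 3 _ _ _ _] head=1 tail=2 count=1
After op 4 (read()): arr=[2 3 _ _ _ _] head=2 tail=2 count=0
After op 5 (write(19)): arr=[2 3 19 _ _ _] head=2 tail=3 count=1
After op 6 (write(9)): arr=[2 3 19 9 _ _] head=2 tail=4 count=2
After op 7 (write(17)): arr=[2 3 19 9 17 _] head=2 tail=5 count=3
After op 8 (write(16)): arr=[2 3 19 9 17 16] head=2 tail=0 count=4
After op 9 (write(6)): arr=[6 3 19 9 17 16] head=2 tail=1 count=5
After op 10 (write(23)): arr=[6 23 19 9 17 16] head=2 tail=2 count=6
After op 11 (write(4)): arr=[6 23 4 9 17 16] head=3 tail=3 count=6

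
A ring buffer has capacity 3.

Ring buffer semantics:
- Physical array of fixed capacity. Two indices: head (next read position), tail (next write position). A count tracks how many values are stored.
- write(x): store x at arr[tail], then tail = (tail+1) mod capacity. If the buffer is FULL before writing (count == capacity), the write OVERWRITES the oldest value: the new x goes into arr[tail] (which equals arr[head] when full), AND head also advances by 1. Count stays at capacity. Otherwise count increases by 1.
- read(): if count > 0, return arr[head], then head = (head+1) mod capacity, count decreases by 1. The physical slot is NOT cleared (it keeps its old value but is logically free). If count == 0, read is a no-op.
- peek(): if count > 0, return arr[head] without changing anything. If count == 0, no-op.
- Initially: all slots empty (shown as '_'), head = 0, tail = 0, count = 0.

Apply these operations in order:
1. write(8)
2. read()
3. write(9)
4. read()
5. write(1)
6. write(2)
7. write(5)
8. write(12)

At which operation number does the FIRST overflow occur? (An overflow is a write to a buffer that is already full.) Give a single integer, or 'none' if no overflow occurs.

Answer: 8

Derivation:
After op 1 (write(8)): arr=[8 _ _] head=0 tail=1 count=1
After op 2 (read()): arr=[8 _ _] head=1 tail=1 count=0
After op 3 (write(9)): arr=[8 9 _] head=1 tail=2 count=1
After op 4 (read()): arr=[8 9 _] head=2 tail=2 count=0
After op 5 (write(1)): arr=[8 9 1] head=2 tail=0 count=1
After op 6 (write(2)): arr=[2 9 1] head=2 tail=1 count=2
After op 7 (write(5)): arr=[2 5 1] head=2 tail=2 count=3
After op 8 (write(12)): arr=[2 5 12] head=0 tail=0 count=3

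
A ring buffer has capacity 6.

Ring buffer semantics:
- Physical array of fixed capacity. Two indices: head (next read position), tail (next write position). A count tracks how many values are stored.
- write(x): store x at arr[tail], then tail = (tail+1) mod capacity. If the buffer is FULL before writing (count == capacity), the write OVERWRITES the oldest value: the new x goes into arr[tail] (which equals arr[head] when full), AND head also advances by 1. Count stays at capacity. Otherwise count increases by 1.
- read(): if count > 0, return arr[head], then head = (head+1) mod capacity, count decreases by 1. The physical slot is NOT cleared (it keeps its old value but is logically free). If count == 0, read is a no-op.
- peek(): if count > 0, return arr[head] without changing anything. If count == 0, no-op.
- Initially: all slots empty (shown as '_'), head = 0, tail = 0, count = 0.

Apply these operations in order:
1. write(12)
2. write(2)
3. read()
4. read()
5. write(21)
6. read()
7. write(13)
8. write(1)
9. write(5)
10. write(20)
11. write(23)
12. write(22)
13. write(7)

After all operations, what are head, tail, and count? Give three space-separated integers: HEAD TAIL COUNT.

Answer: 4 4 6

Derivation:
After op 1 (write(12)): arr=[12 _ _ _ _ _] head=0 tail=1 count=1
After op 2 (write(2)): arr=[12 2 _ _ _ _] head=0 tail=2 count=2
After op 3 (read()): arr=[12 2 _ _ _ _] head=1 tail=2 count=1
After op 4 (read()): arr=[12 2 _ _ _ _] head=2 tail=2 count=0
After op 5 (write(21)): arr=[12 2 21 _ _ _] head=2 tail=3 count=1
After op 6 (read()): arr=[12 2 21 _ _ _] head=3 tail=3 count=0
After op 7 (write(13)): arr=[12 2 21 13 _ _] head=3 tail=4 count=1
After op 8 (write(1)): arr=[12 2 21 13 1 _] head=3 tail=5 count=2
After op 9 (write(5)): arr=[12 2 21 13 1 5] head=3 tail=0 count=3
After op 10 (write(20)): arr=[20 2 21 13 1 5] head=3 tail=1 count=4
After op 11 (write(23)): arr=[20 23 21 13 1 5] head=3 tail=2 count=5
After op 12 (write(22)): arr=[20 23 22 13 1 5] head=3 tail=3 count=6
After op 13 (write(7)): arr=[20 23 22 7 1 5] head=4 tail=4 count=6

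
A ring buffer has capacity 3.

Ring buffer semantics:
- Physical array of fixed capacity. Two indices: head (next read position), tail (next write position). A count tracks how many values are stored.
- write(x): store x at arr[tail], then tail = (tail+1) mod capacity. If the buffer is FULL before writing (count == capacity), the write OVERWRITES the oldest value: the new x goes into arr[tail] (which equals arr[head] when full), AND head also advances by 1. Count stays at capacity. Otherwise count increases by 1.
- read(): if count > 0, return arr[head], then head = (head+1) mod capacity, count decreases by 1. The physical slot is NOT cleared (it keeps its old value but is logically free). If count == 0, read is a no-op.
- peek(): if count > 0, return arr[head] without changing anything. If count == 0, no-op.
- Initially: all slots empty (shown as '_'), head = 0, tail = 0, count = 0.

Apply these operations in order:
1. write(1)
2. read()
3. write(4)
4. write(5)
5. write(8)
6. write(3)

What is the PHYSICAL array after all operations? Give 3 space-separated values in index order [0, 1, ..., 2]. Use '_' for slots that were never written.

Answer: 8 3 5

Derivation:
After op 1 (write(1)): arr=[1 _ _] head=0 tail=1 count=1
After op 2 (read()): arr=[1 _ _] head=1 tail=1 count=0
After op 3 (write(4)): arr=[1 4 _] head=1 tail=2 count=1
After op 4 (write(5)): arr=[1 4 5] head=1 tail=0 count=2
After op 5 (write(8)): arr=[8 4 5] head=1 tail=1 count=3
After op 6 (write(3)): arr=[8 3 5] head=2 tail=2 count=3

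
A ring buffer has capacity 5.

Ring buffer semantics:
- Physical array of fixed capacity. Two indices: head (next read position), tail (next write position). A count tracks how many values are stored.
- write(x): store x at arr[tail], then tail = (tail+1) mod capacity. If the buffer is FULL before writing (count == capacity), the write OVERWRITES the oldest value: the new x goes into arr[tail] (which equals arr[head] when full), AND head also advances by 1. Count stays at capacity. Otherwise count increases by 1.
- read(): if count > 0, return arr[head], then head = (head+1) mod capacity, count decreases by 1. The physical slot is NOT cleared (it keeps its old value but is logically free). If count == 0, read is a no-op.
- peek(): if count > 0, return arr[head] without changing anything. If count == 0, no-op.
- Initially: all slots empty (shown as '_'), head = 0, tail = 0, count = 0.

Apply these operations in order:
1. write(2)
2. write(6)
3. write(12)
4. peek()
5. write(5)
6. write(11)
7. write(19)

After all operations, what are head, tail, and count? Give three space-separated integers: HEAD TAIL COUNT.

Answer: 1 1 5

Derivation:
After op 1 (write(2)): arr=[2 _ _ _ _] head=0 tail=1 count=1
After op 2 (write(6)): arr=[2 6 _ _ _] head=0 tail=2 count=2
After op 3 (write(12)): arr=[2 6 12 _ _] head=0 tail=3 count=3
After op 4 (peek()): arr=[2 6 12 _ _] head=0 tail=3 count=3
After op 5 (write(5)): arr=[2 6 12 5 _] head=0 tail=4 count=4
After op 6 (write(11)): arr=[2 6 12 5 11] head=0 tail=0 count=5
After op 7 (write(19)): arr=[19 6 12 5 11] head=1 tail=1 count=5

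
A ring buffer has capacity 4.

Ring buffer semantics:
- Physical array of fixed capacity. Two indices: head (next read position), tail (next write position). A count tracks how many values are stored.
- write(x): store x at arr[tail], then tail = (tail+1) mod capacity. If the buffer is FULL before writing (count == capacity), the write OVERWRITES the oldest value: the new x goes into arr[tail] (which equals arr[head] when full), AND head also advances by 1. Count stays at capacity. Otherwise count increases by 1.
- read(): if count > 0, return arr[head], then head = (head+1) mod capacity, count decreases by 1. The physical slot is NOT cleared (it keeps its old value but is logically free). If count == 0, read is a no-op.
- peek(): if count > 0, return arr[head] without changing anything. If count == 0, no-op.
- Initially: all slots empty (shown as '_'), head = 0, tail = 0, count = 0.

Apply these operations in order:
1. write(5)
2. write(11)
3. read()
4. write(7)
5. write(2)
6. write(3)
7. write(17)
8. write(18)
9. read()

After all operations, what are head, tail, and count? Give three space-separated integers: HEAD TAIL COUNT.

Answer: 0 3 3

Derivation:
After op 1 (write(5)): arr=[5 _ _ _] head=0 tail=1 count=1
After op 2 (write(11)): arr=[5 11 _ _] head=0 tail=2 count=2
After op 3 (read()): arr=[5 11 _ _] head=1 tail=2 count=1
After op 4 (write(7)): arr=[5 11 7 _] head=1 tail=3 count=2
After op 5 (write(2)): arr=[5 11 7 2] head=1 tail=0 count=3
After op 6 (write(3)): arr=[3 11 7 2] head=1 tail=1 count=4
After op 7 (write(17)): arr=[3 17 7 2] head=2 tail=2 count=4
After op 8 (write(18)): arr=[3 17 18 2] head=3 tail=3 count=4
After op 9 (read()): arr=[3 17 18 2] head=0 tail=3 count=3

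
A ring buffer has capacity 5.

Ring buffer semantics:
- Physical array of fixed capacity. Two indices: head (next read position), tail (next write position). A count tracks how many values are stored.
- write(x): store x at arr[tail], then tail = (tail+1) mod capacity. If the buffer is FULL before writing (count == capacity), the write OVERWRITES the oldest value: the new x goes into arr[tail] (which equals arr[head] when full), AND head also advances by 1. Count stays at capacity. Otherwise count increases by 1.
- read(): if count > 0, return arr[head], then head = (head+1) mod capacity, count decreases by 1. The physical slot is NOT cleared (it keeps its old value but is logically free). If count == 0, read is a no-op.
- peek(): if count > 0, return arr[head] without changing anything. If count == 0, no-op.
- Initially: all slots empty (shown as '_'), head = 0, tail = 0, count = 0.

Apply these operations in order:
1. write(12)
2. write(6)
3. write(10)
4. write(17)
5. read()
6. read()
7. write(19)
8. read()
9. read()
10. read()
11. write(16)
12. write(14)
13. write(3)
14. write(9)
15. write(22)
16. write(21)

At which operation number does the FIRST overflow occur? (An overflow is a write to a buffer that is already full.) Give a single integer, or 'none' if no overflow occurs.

Answer: 16

Derivation:
After op 1 (write(12)): arr=[12 _ _ _ _] head=0 tail=1 count=1
After op 2 (write(6)): arr=[12 6 _ _ _] head=0 tail=2 count=2
After op 3 (write(10)): arr=[12 6 10 _ _] head=0 tail=3 count=3
After op 4 (write(17)): arr=[12 6 10 17 _] head=0 tail=4 count=4
After op 5 (read()): arr=[12 6 10 17 _] head=1 tail=4 count=3
After op 6 (read()): arr=[12 6 10 17 _] head=2 tail=4 count=2
After op 7 (write(19)): arr=[12 6 10 17 19] head=2 tail=0 count=3
After op 8 (read()): arr=[12 6 10 17 19] head=3 tail=0 count=2
After op 9 (read()): arr=[12 6 10 17 19] head=4 tail=0 count=1
After op 10 (read()): arr=[12 6 10 17 19] head=0 tail=0 count=0
After op 11 (write(16)): arr=[16 6 10 17 19] head=0 tail=1 count=1
After op 12 (write(14)): arr=[16 14 10 17 19] head=0 tail=2 count=2
After op 13 (write(3)): arr=[16 14 3 17 19] head=0 tail=3 count=3
After op 14 (write(9)): arr=[16 14 3 9 19] head=0 tail=4 count=4
After op 15 (write(22)): arr=[16 14 3 9 22] head=0 tail=0 count=5
After op 16 (write(21)): arr=[21 14 3 9 22] head=1 tail=1 count=5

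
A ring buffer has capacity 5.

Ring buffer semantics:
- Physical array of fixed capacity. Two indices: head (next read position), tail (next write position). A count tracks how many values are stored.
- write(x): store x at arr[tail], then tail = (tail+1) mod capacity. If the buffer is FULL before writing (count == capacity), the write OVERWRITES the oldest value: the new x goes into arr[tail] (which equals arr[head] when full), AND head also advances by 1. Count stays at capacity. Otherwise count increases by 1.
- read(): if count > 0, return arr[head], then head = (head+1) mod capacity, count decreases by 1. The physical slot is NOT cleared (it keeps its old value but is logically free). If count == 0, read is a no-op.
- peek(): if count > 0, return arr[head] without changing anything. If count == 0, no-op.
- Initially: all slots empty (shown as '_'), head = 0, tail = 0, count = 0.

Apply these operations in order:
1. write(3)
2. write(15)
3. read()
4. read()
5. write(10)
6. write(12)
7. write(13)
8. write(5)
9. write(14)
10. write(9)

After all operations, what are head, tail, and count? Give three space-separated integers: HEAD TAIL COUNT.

Answer: 3 3 5

Derivation:
After op 1 (write(3)): arr=[3 _ _ _ _] head=0 tail=1 count=1
After op 2 (write(15)): arr=[3 15 _ _ _] head=0 tail=2 count=2
After op 3 (read()): arr=[3 15 _ _ _] head=1 tail=2 count=1
After op 4 (read()): arr=[3 15 _ _ _] head=2 tail=2 count=0
After op 5 (write(10)): arr=[3 15 10 _ _] head=2 tail=3 count=1
After op 6 (write(12)): arr=[3 15 10 12 _] head=2 tail=4 count=2
After op 7 (write(13)): arr=[3 15 10 12 13] head=2 tail=0 count=3
After op 8 (write(5)): arr=[5 15 10 12 13] head=2 tail=1 count=4
After op 9 (write(14)): arr=[5 14 10 12 13] head=2 tail=2 count=5
After op 10 (write(9)): arr=[5 14 9 12 13] head=3 tail=3 count=5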